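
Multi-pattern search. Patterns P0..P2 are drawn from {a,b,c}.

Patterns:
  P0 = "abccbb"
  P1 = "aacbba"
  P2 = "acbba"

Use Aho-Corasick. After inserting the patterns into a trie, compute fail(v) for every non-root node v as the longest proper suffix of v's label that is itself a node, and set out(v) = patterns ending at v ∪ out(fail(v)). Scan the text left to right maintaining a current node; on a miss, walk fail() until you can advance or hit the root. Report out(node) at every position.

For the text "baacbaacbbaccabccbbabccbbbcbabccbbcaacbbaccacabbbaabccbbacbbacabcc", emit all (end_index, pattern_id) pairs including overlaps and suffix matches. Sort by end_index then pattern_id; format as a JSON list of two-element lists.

Construct AC machine:
Trie (insert patterns):
  n0 'ε': a→1
  n1 'a': a→7 b→2 c→12
  n2 'ab': c→3
  n3 'abc': c→4
  n4 'abcc': b→5
  n5 'abccb': b→6
  n6 'abccbb': ·  ←P0
  n7 'aa': c→8
  n8 'aac': b→9
  n9 'aacb': b→10
  n10 'aacbb': a→11
  n11 'aacbba': ·  ←P1
  n12 'ac': b→13
  n13 'acb': b→14
  n14 'acbb': a→15
  n15 'acbba': ·  ←P2

Failure links (BFS by depth):
  fail(1) 'a': from fail(0)=0 chase 'a': 0 ⇒ 0;  out=∅∪out(0)=∅
  fail(2) 'ab': from fail(1)=0 chase 'b': 0 ⇒ 0;  out=∅∪out(0)=∅
  fail(7) 'aa': from fail(1)=0 chase 'a': 0 ⇒ 1;  out=∅∪out(1)=∅
  fail(12) 'ac': from fail(1)=0 chase 'c': 0 ⇒ 0;  out=∅∪out(0)=∅
  fail(3) 'abc': from fail(2)=0 chase 'c': 0 ⇒ 0;  out=∅∪out(0)=∅
  fail(8) 'aac': from fail(7)=1 chase 'c': 1 ⇒ 12;  out=∅∪out(12)=∅
  fail(13) 'acb': from fail(12)=0 chase 'b': 0 ⇒ 0;  out=∅∪out(0)=∅
  fail(4) 'abcc': from fail(3)=0 chase 'c': 0 ⇒ 0;  out=∅∪out(0)=∅
  fail(9) 'aacb': from fail(8)=12 chase 'b': 12 ⇒ 13;  out=∅∪out(13)=∅
  fail(14) 'acbb': from fail(13)=0 chase 'b': 0 ⇒ 0;  out=∅∪out(0)=∅
  fail(5) 'abccb': from fail(4)=0 chase 'b': 0 ⇒ 0;  out=∅∪out(0)=∅
  fail(10) 'aacbb': from fail(9)=13 chase 'b': 13 ⇒ 14;  out=∅∪out(14)=∅
  fail(15) 'acbba': from fail(14)=0 chase 'a': 0 ⇒ 1;  out={2}∪out(1)={2}
  fail(6) 'abccbb': from fail(5)=0 chase 'b': 0 ⇒ 0;  out={0}∪out(0)={0}
  fail(11) 'aacbba': from fail(10)=14 chase 'a': 14 ⇒ 15;  out={1}∪out(15)={1,2}

Scan:
pos 0 'b': at 0
pos 1 'a': at 1
pos 2 'a': at 7
pos 3 'c': at 8
pos 4 'b': at 9
pos 5 'a': at 1 ·f
pos 6 'a': at 7
pos 7 'c': at 8
pos 8 'b': at 9
pos 9 'b': at 10
pos 10 'a': at 11  ** P1@[5:10],P2@[6:10]
pos 11 'c': at 12 ·f
pos 12 'c': at 0 ·f
pos 13 'a': at 1
pos 14 'b': at 2
pos 15 'c': at 3
pos 16 'c': at 4
pos 17 'b': at 5
pos 18 'b': at 6  ** P0@[13:18]
pos 19 'a': at 1 ·f
pos 20 'b': at 2
pos 21 'c': at 3
pos 22 'c': at 4
pos 23 'b': at 5
pos 24 'b': at 6  ** P0@[19:24]
pos 25 'b': at 0 ·f
pos 26 'c': at 0
pos 27 'b': at 0
pos 28 'a': at 1
pos 29 'b': at 2
pos 30 'c': at 3
pos 31 'c': at 4
pos 32 'b': at 5
pos 33 'b': at 6  ** P0@[28:33]
pos 34 'c': at 0 ·f
pos 35 'a': at 1
pos 36 'a': at 7
pos 37 'c': at 8
pos 38 'b': at 9
pos 39 'b': at 10
pos 40 'a': at 11  ** P1@[35:40],P2@[36:40]
pos 41 'c': at 12 ·f
pos 42 'c': at 0 ·f
pos 43 'a': at 1
pos 44 'c': at 12
pos 45 'a': at 1 ·f
pos 46 'b': at 2
pos 47 'b': at 0 ·f
pos 48 'b': at 0
pos 49 'a': at 1
pos 50 'a': at 7
pos 51 'b': at 2 ·f
pos 52 'c': at 3
pos 53 'c': at 4
pos 54 'b': at 5
pos 55 'b': at 6  ** P0@[50:55]
pos 56 'a': at 1 ·f
pos 57 'c': at 12
pos 58 'b': at 13
pos 59 'b': at 14
pos 60 'a': at 15  ** P2@[56:60]
pos 61 'c': at 12 ·f
pos 62 'a': at 1 ·f
pos 63 'b': at 2
pos 64 'c': at 3
pos 65 'c': at 4

Matches: [[10,1],[10,2],[18,0],[24,0],[33,0],[40,1],[40,2],[55,0],[60,2]]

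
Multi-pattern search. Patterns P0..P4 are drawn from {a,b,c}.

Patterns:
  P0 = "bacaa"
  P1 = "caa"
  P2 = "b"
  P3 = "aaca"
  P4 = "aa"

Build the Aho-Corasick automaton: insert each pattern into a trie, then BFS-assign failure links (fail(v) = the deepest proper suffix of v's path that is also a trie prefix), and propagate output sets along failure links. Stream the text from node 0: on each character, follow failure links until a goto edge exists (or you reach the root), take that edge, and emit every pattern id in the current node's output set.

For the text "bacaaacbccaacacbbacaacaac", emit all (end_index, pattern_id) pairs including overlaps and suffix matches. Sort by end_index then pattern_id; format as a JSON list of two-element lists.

Build automaton:
Trie (insert patterns):
  0='ε' goto a→9 b→1 c→6
  1='b' goto a→2  ←P2
  2='ba' goto c→3
  3='bac' goto a→4
  4='baca' goto a→5
  5='bacaa' goto ·  ←P0
  6='c' goto a→7
  7='ca' goto a→8
  8='caa' goto ·  ←P1
  9='a' goto a→10
  10='aa' goto c→11  ←P4
  11='aac' goto a→12
  12='aaca' goto ·  ←P3

Failure links (BFS by depth):
  fail(1) 'b': from fail(0)=0 chase 'b': 0 ⇒ 0;  out={2}∪out(0)={2}
  fail(6) 'c': from fail(0)=0 chase 'c': 0 ⇒ 0;  out=∅∪out(0)=∅
  fail(9) 'a': from fail(0)=0 chase 'a': 0 ⇒ 0;  out=∅∪out(0)=∅
  fail(2) 'ba': from fail(1)=0 chase 'a': 0 ⇒ 9;  out=∅∪out(9)=∅
  fail(7) 'ca': from fail(6)=0 chase 'a': 0 ⇒ 9;  out=∅∪out(9)=∅
  fail(10) 'aa': from fail(9)=0 chase 'a': 0 ⇒ 9;  out={4}∪out(9)={4}
  fail(3) 'bac': from fail(2)=9 chase 'c': 9→0 ⇒ 6;  out=∅∪out(6)=∅
  fail(8) 'caa': from fail(7)=9 chase 'a': 9 ⇒ 10;  out={1}∪out(10)={1,4}
  fail(11) 'aac': from fail(10)=9 chase 'c': 9→0 ⇒ 6;  out=∅∪out(6)=∅
  fail(4) 'baca': from fail(3)=6 chase 'a': 6 ⇒ 7;  out=∅∪out(7)=∅
  fail(12) 'aaca': from fail(11)=6 chase 'a': 6 ⇒ 7;  out={3}∪out(7)={3}
  fail(5) 'bacaa': from fail(4)=7 chase 'a': 7 ⇒ 8;  out={0}∪out(8)={0,1,4}

Scan:
[0] read 'b'  n0⇒n1  ** P2@[0:0]
[1] read 'a'  n1⇒n2
[2] read 'c'  n2⇒n3
[3] read 'a'  n3⇒n4
[4] read 'a'  n4⇒n5  ** P0@[0:4],P1@[2:4],P4@[3:4]
[5] read 'a'  n5⇒n10 (via fail)  ** P4@[4:5]
[6] read 'c'  n10⇒n11
[7] read 'b'  n11⇒n1 (via fail)  ** P2@[7:7]
[8] read 'c'  n1⇒n6 (via fail)
[9] read 'c'  n6⇒n6 (via fail)
[10] read 'a'  n6⇒n7
[11] read 'a'  n7⇒n8  ** P1@[9:11],P4@[10:11]
[12] read 'c'  n8⇒n11 (via fail)
[13] read 'a'  n11⇒n12  ** P3@[10:13]
[14] read 'c'  n12⇒n6 (via fail)
[15] read 'b'  n6⇒n1 (via fail)  ** P2@[15:15]
[16] read 'b'  n1⇒n1 (via fail)  ** P2@[16:16]
[17] read 'a'  n1⇒n2
[18] read 'c'  n2⇒n3
[19] read 'a'  n3⇒n4
[20] read 'a'  n4⇒n5  ** P0@[16:20],P1@[18:20],P4@[19:20]
[21] read 'c'  n5⇒n11 (via fail)
[22] read 'a'  n11⇒n12  ** P3@[19:22]
[23] read 'a'  n12⇒n8 (via fail)  ** P1@[21:23],P4@[22:23]
[24] read 'c'  n8⇒n11 (via fail)

Result: [[0,2],[4,0],[4,1],[4,4],[5,4],[7,2],[11,1],[11,4],[13,3],[15,2],[16,2],[20,0],[20,1],[20,4],[22,3],[23,1],[23,4]]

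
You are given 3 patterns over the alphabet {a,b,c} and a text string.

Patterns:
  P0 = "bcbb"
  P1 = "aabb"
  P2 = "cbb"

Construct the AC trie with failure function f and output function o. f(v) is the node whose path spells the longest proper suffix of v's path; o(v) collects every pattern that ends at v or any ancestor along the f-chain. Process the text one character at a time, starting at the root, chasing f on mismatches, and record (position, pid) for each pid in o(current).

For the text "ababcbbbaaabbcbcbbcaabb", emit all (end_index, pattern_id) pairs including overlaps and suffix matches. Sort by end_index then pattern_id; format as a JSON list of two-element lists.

Build automaton:
Trie nodes:
  n0 'ε': a→5 b→1 c→9
  n1 'b': c→2
  n2 'bc': b→3
  n3 'bcb': b→4
  n4 'bcbb': ·  ←P0
  n5 'a': a→6
  n6 'aa': b→7
  n7 'aab': b→8
  n8 'aabb': ·  ←P1
  n9 'c': b→10
  n10 'cb': b→11
  n11 'cbb': ·  ←P2

Failure links (BFS by depth):
  n1('b'): parent n0 fail=0; on 'b' 0 → fail=0;  out ∅∪∅=∅
  n5('a'): parent n0 fail=0; on 'a' 0 → fail=0;  out ∅∪∅=∅
  n9('c'): parent n0 fail=0; on 'c' 0 → fail=0;  out ∅∪∅=∅
  n2('bc'): parent n1 fail=0; on 'c' 0 → fail=9;  out ∅∪∅=∅
  n6('aa'): parent n5 fail=0; on 'a' 0 → fail=5;  out ∅∪∅=∅
  n10('cb'): parent n9 fail=0; on 'b' 0 → fail=1;  out ∅∪∅=∅
  n3('bcb'): parent n2 fail=9; on 'b' 9 → fail=10;  out ∅∪∅=∅
  n7('aab'): parent n6 fail=5; on 'b' 5→0 → fail=1;  out ∅∪∅=∅
  n11('cbb'): parent n10 fail=1; on 'b' 1→0 → fail=1;  out {2}∪∅={2}
  n4('bcbb'): parent n3 fail=10; on 'b' 10 → fail=11;  out {0}∪{2}={0,2}
  n8('aabb'): parent n7 fail=1; on 'b' 1→0 → fail=1;  out {1}∪∅={1}

Scan:
i=0 'a': node 0→5
i=1 'b': node 5→1 (via fail)
i=2 'a': node 1→5 (via fail)
i=3 'b': node 5→1 (via fail)
i=4 'c': node 1→2
i=5 'b': node 2→3
i=6 'b': node 3→4  emit P0@[3:6],P2@[4:6]
i=7 'b': node 4→1 (via fail)
i=8 'a': node 1→5 (via fail)
i=9 'a': node 5→6
i=10 'a': node 6→6 (via fail)
i=11 'b': node 6→7
i=12 'b': node 7→8  emit P1@[9:12]
i=13 'c': node 8→2 (via fail)
i=14 'b': node 2→3
i=15 'c': node 3→2 (via fail)
i=16 'b': node 2→3
i=17 'b': node 3→4  emit P0@[14:17],P2@[15:17]
i=18 'c': node 4→2 (via fail)
i=19 'a': node 2→5 (via fail)
i=20 'a': node 5→6
i=21 'b': node 6→7
i=22 'b': node 7→8  emit P1@[19:22]

Result: [[6,0],[6,2],[12,1],[17,0],[17,2],[22,1]]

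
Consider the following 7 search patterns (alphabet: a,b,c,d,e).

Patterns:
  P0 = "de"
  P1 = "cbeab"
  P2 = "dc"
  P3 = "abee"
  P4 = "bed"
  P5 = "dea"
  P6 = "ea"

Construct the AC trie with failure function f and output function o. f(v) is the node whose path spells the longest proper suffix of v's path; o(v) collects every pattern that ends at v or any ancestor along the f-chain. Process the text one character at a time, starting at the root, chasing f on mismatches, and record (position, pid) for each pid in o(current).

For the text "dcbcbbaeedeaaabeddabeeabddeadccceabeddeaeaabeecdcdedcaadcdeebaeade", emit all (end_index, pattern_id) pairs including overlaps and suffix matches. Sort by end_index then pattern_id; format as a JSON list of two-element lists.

Construct AC machine:
Trie (insert patterns):
  0='ε' goto a→9 b→13 c→3 d→1 e→17
  1='d' goto c→8 e→2
  2='de' goto a→16  [P0 ends]
  3='c' goto b→4
  4='cb' goto e→5
  5='cbe' goto a→6
  6='cbea' goto b→7
  7='cbeab' goto ·  [P1 ends]
  8='dc' goto ·  [P2 ends]
  9='a' goto b→10
  10='ab' goto e→11
  11='abe' goto e→12
  12='abee' goto ·  [P3 ends]
  13='b' goto e→14
  14='be' goto d→15
  15='bed' goto ·  [P4 ends]
  16='dea' goto ·  [P5 ends]
  17='e' goto a→18
  18='ea' goto ·  [P6 ends]

Failure links (BFS by depth):
  fail(1) 'd': from fail(0)=0 chase 'd': 0 ⇒ 0;  out=∅∪out(0)=∅
  fail(3) 'c': from fail(0)=0 chase 'c': 0 ⇒ 0;  out=∅∪out(0)=∅
  fail(9) 'a': from fail(0)=0 chase 'a': 0 ⇒ 0;  out=∅∪out(0)=∅
  fail(13) 'b': from fail(0)=0 chase 'b': 0 ⇒ 0;  out=∅∪out(0)=∅
  fail(17) 'e': from fail(0)=0 chase 'e': 0 ⇒ 0;  out=∅∪out(0)=∅
  fail(2) 'de': from fail(1)=0 chase 'e': 0 ⇒ 17;  out={0}∪out(17)={0}
  fail(4) 'cb': from fail(3)=0 chase 'b': 0 ⇒ 13;  out=∅∪out(13)=∅
  fail(8) 'dc': from fail(1)=0 chase 'c': 0 ⇒ 3;  out={2}∪out(3)={2}
  fail(10) 'ab': from fail(9)=0 chase 'b': 0 ⇒ 13;  out=∅∪out(13)=∅
  fail(14) 'be': from fail(13)=0 chase 'e': 0 ⇒ 17;  out=∅∪out(17)=∅
  fail(18) 'ea': from fail(17)=0 chase 'a': 0 ⇒ 9;  out={6}∪out(9)={6}
  fail(5) 'cbe': from fail(4)=13 chase 'e': 13 ⇒ 14;  out=∅∪out(14)=∅
  fail(11) 'abe': from fail(10)=13 chase 'e': 13 ⇒ 14;  out=∅∪out(14)=∅
  fail(15) 'bed': from fail(14)=17 chase 'd': 17→0 ⇒ 1;  out={4}∪out(1)={4}
  fail(16) 'dea': from fail(2)=17 chase 'a': 17 ⇒ 18;  out={5}∪out(18)={5,6}
  fail(6) 'cbea': from fail(5)=14 chase 'a': 14→17 ⇒ 18;  out=∅∪out(18)={6}
  fail(12) 'abee': from fail(11)=14 chase 'e': 14→17→0 ⇒ 17;  out={3}∪out(17)={3}
  fail(7) 'cbeab': from fail(6)=18 chase 'b': 18→9 ⇒ 10;  out={1}∪out(10)={1}

Run:
i=0 'd': node 0→1
i=1 'c': node 1→8  ** P2@[0:1]
i=2 'b': node 8→4 ·f
i=3 'c': node 4→3 ·f
i=4 'b': node 3→4
i=5 'b': node 4→13 ·f
i=6 'a': node 13→9 ·f
i=7 'e': node 9→17 ·f
i=8 'e': node 17→17 ·f
i=9 'd': node 17→1 ·f
i=10 'e': node 1→2  ** P0@[9:10]
i=11 'a': node 2→16  ** P5@[9:11],P6@[10:11]
i=12 'a': node 16→9 ·f
i=13 'a': node 9→9 ·f
i=14 'b': node 9→10
i=15 'e': node 10→11
i=16 'd': node 11→15 ·f  ** P4@[14:16]
i=17 'd': node 15→1 ·f
i=18 'a': node 1→9 ·f
i=19 'b': node 9→10
i=20 'e': node 10→11
i=21 'e': node 11→12  ** P3@[18:21]
i=22 'a': node 12→18 ·f  ** P6@[21:22]
i=23 'b': node 18→10 ·f
i=24 'd': node 10→1 ·f
i=25 'd': node 1→1 ·f
i=26 'e': node 1→2  ** P0@[25:26]
i=27 'a': node 2→16  ** P5@[25:27],P6@[26:27]
i=28 'd': node 16→1 ·f
i=29 'c': node 1→8  ** P2@[28:29]
i=30 'c': node 8→3 ·f
i=31 'c': node 3→3 ·f
i=32 'e': node 3→17 ·f
i=33 'a': node 17→18  ** P6@[32:33]
i=34 'b': node 18→10 ·f
i=35 'e': node 10→11
i=36 'd': node 11→15 ·f  ** P4@[34:36]
i=37 'd': node 15→1 ·f
i=38 'e': node 1→2  ** P0@[37:38]
i=39 'a': node 2→16  ** P5@[37:39],P6@[38:39]
i=40 'e': node 16→17 ·f
i=41 'a': node 17→18  ** P6@[40:41]
i=42 'a': node 18→9 ·f
i=43 'b': node 9→10
i=44 'e': node 10→11
i=45 'e': node 11→12  ** P3@[42:45]
i=46 'c': node 12→3 ·f
i=47 'd': node 3→1 ·f
i=48 'c': node 1→8  ** P2@[47:48]
i=49 'd': node 8→1 ·f
i=50 'e': node 1→2  ** P0@[49:50]
i=51 'd': node 2→1 ·f
i=52 'c': node 1→8  ** P2@[51:52]
i=53 'a': node 8→9 ·f
i=54 'a': node 9→9 ·f
i=55 'd': node 9→1 ·f
i=56 'c': node 1→8  ** P2@[55:56]
i=57 'd': node 8→1 ·f
i=58 'e': node 1→2  ** P0@[57:58]
i=59 'e': node 2→17 ·f
i=60 'b': node 17→13 ·f
i=61 'a': node 13→9 ·f
i=62 'e': node 9→17 ·f
i=63 'a': node 17→18  ** P6@[62:63]
i=64 'd': node 18→1 ·f
i=65 'e': node 1→2  ** P0@[64:65]

Matches: [[1,2],[10,0],[11,5],[11,6],[16,4],[21,3],[22,6],[26,0],[27,5],[27,6],[29,2],[33,6],[36,4],[38,0],[39,5],[39,6],[41,6],[45,3],[48,2],[50,0],[52,2],[56,2],[58,0],[63,6],[65,0]]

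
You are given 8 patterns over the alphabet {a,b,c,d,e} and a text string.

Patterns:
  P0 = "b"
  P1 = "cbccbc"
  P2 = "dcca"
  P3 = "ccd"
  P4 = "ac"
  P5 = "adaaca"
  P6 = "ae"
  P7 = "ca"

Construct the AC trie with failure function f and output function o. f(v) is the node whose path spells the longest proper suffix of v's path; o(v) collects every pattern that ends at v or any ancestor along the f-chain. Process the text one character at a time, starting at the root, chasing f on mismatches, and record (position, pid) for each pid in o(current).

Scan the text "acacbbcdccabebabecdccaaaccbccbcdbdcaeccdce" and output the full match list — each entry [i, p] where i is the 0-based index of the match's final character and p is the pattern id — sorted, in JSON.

Build:
Trie nodes:
  n0 'ε': a→14 b→1 c→2 d→8
  n1 'b': ·  [P0 ends]
  n2 'c': a→22 b→3 c→12
  n3 'cb': c→4
  n4 'cbc': c→5
  n5 'cbcc': b→6
  n6 'cbccb': c→7
  n7 'cbccbc': ·  [P1 ends]
  n8 'd': c→9
  n9 'dc': c→10
  n10 'dcc': a→11
  n11 'dcca': ·  [P2 ends]
  n12 'cc': d→13
  n13 'ccd': ·  [P3 ends]
  n14 'a': c→15 d→16 e→21
  n15 'ac': ·  [P4 ends]
  n16 'ad': a→17
  n17 'ada': a→18
  n18 'adaa': c→19
  n19 'adaac': a→20
  n20 'adaaca': ·  [P5 ends]
  n21 'ae': ·  [P6 ends]
  n22 'ca': ·  [P7 ends]

BFS fail/out derivation:
  n1('b'): parent n0 fail=0; on 'b' 0 → fail=0;  out {0}∪∅={0}
  n2('c'): parent n0 fail=0; on 'c' 0 → fail=0;  out ∅∪∅=∅
  n8('d'): parent n0 fail=0; on 'd' 0 → fail=0;  out ∅∪∅=∅
  n14('a'): parent n0 fail=0; on 'a' 0 → fail=0;  out ∅∪∅=∅
  n3('cb'): parent n2 fail=0; on 'b' 0 → fail=1;  out ∅∪{0}={0}
  n9('dc'): parent n8 fail=0; on 'c' 0 → fail=2;  out ∅∪∅=∅
  n12('cc'): parent n2 fail=0; on 'c' 0 → fail=2;  out ∅∪∅=∅
  n15('ac'): parent n14 fail=0; on 'c' 0 → fail=2;  out {4}∪∅={4}
  n16('ad'): parent n14 fail=0; on 'd' 0 → fail=8;  out ∅∪∅=∅
  n21('ae'): parent n14 fail=0; on 'e' 0 → fail=0;  out {6}∪∅={6}
  n22('ca'): parent n2 fail=0; on 'a' 0 → fail=14;  out {7}∪∅={7}
  n4('cbc'): parent n3 fail=1; on 'c' 1→0 → fail=2;  out ∅∪∅=∅
  n10('dcc'): parent n9 fail=2; on 'c' 2 → fail=12;  out ∅∪∅=∅
  n13('ccd'): parent n12 fail=2; on 'd' 2→0 → fail=8;  out {3}∪∅={3}
  n17('ada'): parent n16 fail=8; on 'a' 8→0 → fail=14;  out ∅∪∅=∅
  n5('cbcc'): parent n4 fail=2; on 'c' 2 → fail=12;  out ∅∪∅=∅
  n11('dcca'): parent n10 fail=12; on 'a' 12→2 → fail=22;  out {2}∪{7}={2,7}
  n18('adaa'): parent n17 fail=14; on 'a' 14→0 → fail=14;  out ∅∪∅=∅
  n6('cbccb'): parent n5 fail=12; on 'b' 12→2 → fail=3;  out ∅∪{0}={0}
  n19('adaac'): parent n18 fail=14; on 'c' 14 → fail=15;  out ∅∪{4}={4}
  n7('cbccbc'): parent n6 fail=3; on 'c' 3 → fail=4;  out {1}∪∅={1}
  n20('adaaca'): parent n19 fail=15; on 'a' 15→2 → fail=22;  out {5}∪{7}={5,7}

Run:
[0] read 'a'  n0⇒n14
[1] read 'c'  n14⇒n15  → match P4@[0:1]
[2] read 'a'  n15⇒n22 (fail-walked)  → match P7@[1:2]
[3] read 'c'  n22⇒n15 (fail-walked)  → match P4@[2:3]
[4] read 'b'  n15⇒n3 (fail-walked)  → match P0@[4:4]
[5] read 'b'  n3⇒n1 (fail-walked)  → match P0@[5:5]
[6] read 'c'  n1⇒n2 (fail-walked)
[7] read 'd'  n2⇒n8 (fail-walked)
[8] read 'c'  n8⇒n9
[9] read 'c'  n9⇒n10
[10] read 'a'  n10⇒n11  → match P2@[7:10],P7@[9:10]
[11] read 'b'  n11⇒n1 (fail-walked)  → match P0@[11:11]
[12] read 'e'  n1⇒n0 (fail-walked)
[13] read 'b'  n0⇒n1  → match P0@[13:13]
[14] read 'a'  n1⇒n14 (fail-walked)
[15] read 'b'  n14⇒n1 (fail-walked)  → match P0@[15:15]
[16] read 'e'  n1⇒n0 (fail-walked)
[17] read 'c'  n0⇒n2
[18] read 'd'  n2⇒n8 (fail-walked)
[19] read 'c'  n8⇒n9
[20] read 'c'  n9⇒n10
[21] read 'a'  n10⇒n11  → match P2@[18:21],P7@[20:21]
[22] read 'a'  n11⇒n14 (fail-walked)
[23] read 'a'  n14⇒n14 (fail-walked)
[24] read 'c'  n14⇒n15  → match P4@[23:24]
[25] read 'c'  n15⇒n12 (fail-walked)
[26] read 'b'  n12⇒n3 (fail-walked)  → match P0@[26:26]
[27] read 'c'  n3⇒n4
[28] read 'c'  n4⇒n5
[29] read 'b'  n5⇒n6  → match P0@[29:29]
[30] read 'c'  n6⇒n7  → match P1@[25:30]
[31] read 'd'  n7⇒n8 (fail-walked)
[32] read 'b'  n8⇒n1 (fail-walked)  → match P0@[32:32]
[33] read 'd'  n1⇒n8 (fail-walked)
[34] read 'c'  n8⇒n9
[35] read 'a'  n9⇒n22 (fail-walked)  → match P7@[34:35]
[36] read 'e'  n22⇒n21 (fail-walked)  → match P6@[35:36]
[37] read 'c'  n21⇒n2 (fail-walked)
[38] read 'c'  n2⇒n12
[39] read 'd'  n12⇒n13  → match P3@[37:39]
[40] read 'c'  n13⇒n9 (fail-walked)
[41] read 'e'  n9⇒n0 (fail-walked)

Result: [[1,4],[2,7],[3,4],[4,0],[5,0],[10,2],[10,7],[11,0],[13,0],[15,0],[21,2],[21,7],[24,4],[26,0],[29,0],[30,1],[32,0],[35,7],[36,6],[39,3]]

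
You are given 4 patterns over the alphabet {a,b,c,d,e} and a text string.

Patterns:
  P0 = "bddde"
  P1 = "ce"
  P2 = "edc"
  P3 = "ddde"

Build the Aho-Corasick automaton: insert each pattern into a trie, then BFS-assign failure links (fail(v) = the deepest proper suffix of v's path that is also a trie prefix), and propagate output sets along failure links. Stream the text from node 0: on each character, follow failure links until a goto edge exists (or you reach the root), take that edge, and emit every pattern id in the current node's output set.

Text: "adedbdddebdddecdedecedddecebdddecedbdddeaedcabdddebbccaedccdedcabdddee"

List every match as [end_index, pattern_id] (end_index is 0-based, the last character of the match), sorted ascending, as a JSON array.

Build:
Trie (insert patterns):
  n0 'ε': b→1 c→6 d→11 e→8
  n1 'b': d→2
  n2 'bd': d→3
  n3 'bdd': d→4
  n4 'bddd': e→5
  n5 'bddde': ·  [P0 ends]
  n6 'c': e→7
  n7 'ce': ·  [P1 ends]
  n8 'e': d→9
  n9 'ed': c→10
  n10 'edc': ·  [P2 ends]
  n11 'd': d→12
  n12 'dd': d→13
  n13 'ddd': e→14
  n14 'ddde': ·  [P3 ends]

BFS fail/out derivation:
  fail(1) 'b': from fail(0)=0 chase 'b': 0 ⇒ 0;  out=∅∪out(0)=∅
  fail(6) 'c': from fail(0)=0 chase 'c': 0 ⇒ 0;  out=∅∪out(0)=∅
  fail(8) 'e': from fail(0)=0 chase 'e': 0 ⇒ 0;  out=∅∪out(0)=∅
  fail(11) 'd': from fail(0)=0 chase 'd': 0 ⇒ 0;  out=∅∪out(0)=∅
  fail(2) 'bd': from fail(1)=0 chase 'd': 0 ⇒ 11;  out=∅∪out(11)=∅
  fail(7) 'ce': from fail(6)=0 chase 'e': 0 ⇒ 8;  out={1}∪out(8)={1}
  fail(9) 'ed': from fail(8)=0 chase 'd': 0 ⇒ 11;  out=∅∪out(11)=∅
  fail(12) 'dd': from fail(11)=0 chase 'd': 0 ⇒ 11;  out=∅∪out(11)=∅
  fail(3) 'bdd': from fail(2)=11 chase 'd': 11 ⇒ 12;  out=∅∪out(12)=∅
  fail(10) 'edc': from fail(9)=11 chase 'c': 11→0 ⇒ 6;  out={2}∪out(6)={2}
  fail(13) 'ddd': from fail(12)=11 chase 'd': 11 ⇒ 12;  out=∅∪out(12)=∅
  fail(4) 'bddd': from fail(3)=12 chase 'd': 12 ⇒ 13;  out=∅∪out(13)=∅
  fail(14) 'ddde': from fail(13)=12 chase 'e': 12→11→0 ⇒ 8;  out={3}∪out(8)={3}
  fail(5) 'bddde': from fail(4)=13 chase 'e': 13 ⇒ 14;  out={0}∪out(14)={0,3}

Scan:
[0] read 'a'  n0⇒n0
[1] read 'd'  n0⇒n11
[2] read 'e'  n11⇒n8 (fail-walked)
[3] read 'd'  n8⇒n9
[4] read 'b'  n9⇒n1 (fail-walked)
[5] read 'd'  n1⇒n2
[6] read 'd'  n2⇒n3
[7] read 'd'  n3⇒n4
[8] read 'e'  n4⇒n5  ** P0@[4:8],P3@[5:8]
[9] read 'b'  n5⇒n1 (fail-walked)
[10] read 'd'  n1⇒n2
[11] read 'd'  n2⇒n3
[12] read 'd'  n3⇒n4
[13] read 'e'  n4⇒n5  ** P0@[9:13],P3@[10:13]
[14] read 'c'  n5⇒n6 (fail-walked)
[15] read 'd'  n6⇒n11 (fail-walked)
[16] read 'e'  n11⇒n8 (fail-walked)
[17] read 'd'  n8⇒n9
[18] read 'e'  n9⇒n8 (fail-walked)
[19] read 'c'  n8⇒n6 (fail-walked)
[20] read 'e'  n6⇒n7  ** P1@[19:20]
[21] read 'd'  n7⇒n9 (fail-walked)
[22] read 'd'  n9⇒n12 (fail-walked)
[23] read 'd'  n12⇒n13
[24] read 'e'  n13⇒n14  ** P3@[21:24]
[25] read 'c'  n14⇒n6 (fail-walked)
[26] read 'e'  n6⇒n7  ** P1@[25:26]
[27] read 'b'  n7⇒n1 (fail-walked)
[28] read 'd'  n1⇒n2
[29] read 'd'  n2⇒n3
[30] read 'd'  n3⇒n4
[31] read 'e'  n4⇒n5  ** P0@[27:31],P3@[28:31]
[32] read 'c'  n5⇒n6 (fail-walked)
[33] read 'e'  n6⇒n7  ** P1@[32:33]
[34] read 'd'  n7⇒n9 (fail-walked)
[35] read 'b'  n9⇒n1 (fail-walked)
[36] read 'd'  n1⇒n2
[37] read 'd'  n2⇒n3
[38] read 'd'  n3⇒n4
[39] read 'e'  n4⇒n5  ** P0@[35:39],P3@[36:39]
[40] read 'a'  n5⇒n0 (fail-walked)
[41] read 'e'  n0⇒n8
[42] read 'd'  n8⇒n9
[43] read 'c'  n9⇒n10  ** P2@[41:43]
[44] read 'a'  n10⇒n0 (fail-walked)
[45] read 'b'  n0⇒n1
[46] read 'd'  n1⇒n2
[47] read 'd'  n2⇒n3
[48] read 'd'  n3⇒n4
[49] read 'e'  n4⇒n5  ** P0@[45:49],P3@[46:49]
[50] read 'b'  n5⇒n1 (fail-walked)
[51] read 'b'  n1⇒n1 (fail-walked)
[52] read 'c'  n1⇒n6 (fail-walked)
[53] read 'c'  n6⇒n6 (fail-walked)
[54] read 'a'  n6⇒n0 (fail-walked)
[55] read 'e'  n0⇒n8
[56] read 'd'  n8⇒n9
[57] read 'c'  n9⇒n10  ** P2@[55:57]
[58] read 'c'  n10⇒n6 (fail-walked)
[59] read 'd'  n6⇒n11 (fail-walked)
[60] read 'e'  n11⇒n8 (fail-walked)
[61] read 'd'  n8⇒n9
[62] read 'c'  n9⇒n10  ** P2@[60:62]
[63] read 'a'  n10⇒n0 (fail-walked)
[64] read 'b'  n0⇒n1
[65] read 'd'  n1⇒n2
[66] read 'd'  n2⇒n3
[67] read 'd'  n3⇒n4
[68] read 'e'  n4⇒n5  ** P0@[64:68],P3@[65:68]
[69] read 'e'  n5⇒n8 (fail-walked)

Matches: [[8,0],[8,3],[13,0],[13,3],[20,1],[24,3],[26,1],[31,0],[31,3],[33,1],[39,0],[39,3],[43,2],[49,0],[49,3],[57,2],[62,2],[68,0],[68,3]]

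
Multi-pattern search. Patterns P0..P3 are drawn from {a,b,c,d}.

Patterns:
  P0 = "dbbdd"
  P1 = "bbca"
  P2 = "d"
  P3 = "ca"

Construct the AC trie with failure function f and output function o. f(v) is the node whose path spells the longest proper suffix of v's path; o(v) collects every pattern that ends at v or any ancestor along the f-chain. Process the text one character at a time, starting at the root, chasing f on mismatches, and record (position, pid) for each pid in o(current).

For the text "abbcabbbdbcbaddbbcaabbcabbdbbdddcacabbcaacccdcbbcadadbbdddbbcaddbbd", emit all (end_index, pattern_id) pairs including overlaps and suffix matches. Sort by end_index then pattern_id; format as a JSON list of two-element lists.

Construct AC machine:
Trie (insert patterns):
  n0 'ε': b→6 c→10 d→1
  n1 'd': b→2  [P2 ends]
  n2 'db': b→3
  n3 'dbb': d→4
  n4 'dbbd': d→5
  n5 'dbbdd': ·  [P0 ends]
  n6 'b': b→7
  n7 'bb': c→8
  n8 'bbc': a→9
  n9 'bbca': ·  [P1 ends]
  n10 'c': a→11
  n11 'ca': ·  [P3 ends]

BFS fail/out derivation:
  n1('d'): parent n0 fail=0; on 'd' 0 → fail=0;  out {2}∪∅={2}
  n6('b'): parent n0 fail=0; on 'b' 0 → fail=0;  out ∅∪∅=∅
  n10('c'): parent n0 fail=0; on 'c' 0 → fail=0;  out ∅∪∅=∅
  n2('db'): parent n1 fail=0; on 'b' 0 → fail=6;  out ∅∪∅=∅
  n7('bb'): parent n6 fail=0; on 'b' 0 → fail=6;  out ∅∪∅=∅
  n11('ca'): parent n10 fail=0; on 'a' 0 → fail=0;  out {3}∪∅={3}
  n3('dbb'): parent n2 fail=6; on 'b' 6 → fail=7;  out ∅∪∅=∅
  n8('bbc'): parent n7 fail=6; on 'c' 6→0 → fail=10;  out ∅∪∅=∅
  n4('dbbd'): parent n3 fail=7; on 'd' 7→6→0 → fail=1;  out ∅∪{2}={2}
  n9('bbca'): parent n8 fail=10; on 'a' 10 → fail=11;  out {1}∪{3}={1,3}
  n5('dbbdd'): parent n4 fail=1; on 'd' 1→0 → fail=1;  out {0}∪{2}={0,2}

Scan:
i=0 'a': node 0→0
i=1 'b': node 0→6
i=2 'b': node 6→7
i=3 'c': node 7→8
i=4 'a': node 8→9  → match P1@[1:4],P3@[3:4]
i=5 'b': node 9→6 (fail-walked)
i=6 'b': node 6→7
i=7 'b': node 7→7 (fail-walked)
i=8 'd': node 7→1 (fail-walked)  → match P2@[8:8]
i=9 'b': node 1→2
i=10 'c': node 2→10 (fail-walked)
i=11 'b': node 10→6 (fail-walked)
i=12 'a': node 6→0 (fail-walked)
i=13 'd': node 0→1  → match P2@[13:13]
i=14 'd': node 1→1 (fail-walked)  → match P2@[14:14]
i=15 'b': node 1→2
i=16 'b': node 2→3
i=17 'c': node 3→8 (fail-walked)
i=18 'a': node 8→9  → match P1@[15:18],P3@[17:18]
i=19 'a': node 9→0 (fail-walked)
i=20 'b': node 0→6
i=21 'b': node 6→7
i=22 'c': node 7→8
i=23 'a': node 8→9  → match P1@[20:23],P3@[22:23]
i=24 'b': node 9→6 (fail-walked)
i=25 'b': node 6→7
i=26 'd': node 7→1 (fail-walked)  → match P2@[26:26]
i=27 'b': node 1→2
i=28 'b': node 2→3
i=29 'd': node 3→4  → match P2@[29:29]
i=30 'd': node 4→5  → match P0@[26:30],P2@[30:30]
i=31 'd': node 5→1 (fail-walked)  → match P2@[31:31]
i=32 'c': node 1→10 (fail-walked)
i=33 'a': node 10→11  → match P3@[32:33]
i=34 'c': node 11→10 (fail-walked)
i=35 'a': node 10→11  → match P3@[34:35]
i=36 'b': node 11→6 (fail-walked)
i=37 'b': node 6→7
i=38 'c': node 7→8
i=39 'a': node 8→9  → match P1@[36:39],P3@[38:39]
i=40 'a': node 9→0 (fail-walked)
i=41 'c': node 0→10
i=42 'c': node 10→10 (fail-walked)
i=43 'c': node 10→10 (fail-walked)
i=44 'd': node 10→1 (fail-walked)  → match P2@[44:44]
i=45 'c': node 1→10 (fail-walked)
i=46 'b': node 10→6 (fail-walked)
i=47 'b': node 6→7
i=48 'c': node 7→8
i=49 'a': node 8→9  → match P1@[46:49],P3@[48:49]
i=50 'd': node 9→1 (fail-walked)  → match P2@[50:50]
i=51 'a': node 1→0 (fail-walked)
i=52 'd': node 0→1  → match P2@[52:52]
i=53 'b': node 1→2
i=54 'b': node 2→3
i=55 'd': node 3→4  → match P2@[55:55]
i=56 'd': node 4→5  → match P0@[52:56],P2@[56:56]
i=57 'd': node 5→1 (fail-walked)  → match P2@[57:57]
i=58 'b': node 1→2
i=59 'b': node 2→3
i=60 'c': node 3→8 (fail-walked)
i=61 'a': node 8→9  → match P1@[58:61],P3@[60:61]
i=62 'd': node 9→1 (fail-walked)  → match P2@[62:62]
i=63 'd': node 1→1 (fail-walked)  → match P2@[63:63]
i=64 'b': node 1→2
i=65 'b': node 2→3
i=66 'd': node 3→4  → match P2@[66:66]

Matches: [[4,1],[4,3],[8,2],[13,2],[14,2],[18,1],[18,3],[23,1],[23,3],[26,2],[29,2],[30,0],[30,2],[31,2],[33,3],[35,3],[39,1],[39,3],[44,2],[49,1],[49,3],[50,2],[52,2],[55,2],[56,0],[56,2],[57,2],[61,1],[61,3],[62,2],[63,2],[66,2]]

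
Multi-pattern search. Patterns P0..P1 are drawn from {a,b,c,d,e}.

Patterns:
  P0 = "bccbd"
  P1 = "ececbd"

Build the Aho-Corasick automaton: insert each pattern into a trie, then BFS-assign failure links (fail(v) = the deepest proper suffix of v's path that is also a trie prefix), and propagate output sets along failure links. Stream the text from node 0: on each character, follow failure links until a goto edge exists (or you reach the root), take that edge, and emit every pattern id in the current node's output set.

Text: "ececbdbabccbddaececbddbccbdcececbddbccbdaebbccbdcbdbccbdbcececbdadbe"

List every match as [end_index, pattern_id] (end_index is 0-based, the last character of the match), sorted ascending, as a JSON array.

Build automaton:
Trie (insert patterns):
  n0 'ε': b→1 e→6
  n1 'b': c→2
  n2 'bc': c→3
  n3 'bcc': b→4
  n4 'bccb': d→5
  n5 'bccbd': ·  [P0 ends]
  n6 'e': c→7
  n7 'ec': e→8
  n8 'ece': c→9
  n9 'ecec': b→10
  n10 'ececb': d→11
  n11 'ececbd': ·  [P1 ends]

Failure links (BFS by depth):
  fail(1) 'b': from fail(0)=0 chase 'b': 0 ⇒ 0;  out=∅∪out(0)=∅
  fail(6) 'e': from fail(0)=0 chase 'e': 0 ⇒ 0;  out=∅∪out(0)=∅
  fail(2) 'bc': from fail(1)=0 chase 'c': 0 ⇒ 0;  out=∅∪out(0)=∅
  fail(7) 'ec': from fail(6)=0 chase 'c': 0 ⇒ 0;  out=∅∪out(0)=∅
  fail(3) 'bcc': from fail(2)=0 chase 'c': 0 ⇒ 0;  out=∅∪out(0)=∅
  fail(8) 'ece': from fail(7)=0 chase 'e': 0 ⇒ 6;  out=∅∪out(6)=∅
  fail(4) 'bccb': from fail(3)=0 chase 'b': 0 ⇒ 1;  out=∅∪out(1)=∅
  fail(9) 'ecec': from fail(8)=6 chase 'c': 6 ⇒ 7;  out=∅∪out(7)=∅
  fail(5) 'bccbd': from fail(4)=1 chase 'd': 1→0 ⇒ 0;  out={0}∪out(0)={0}
  fail(10) 'ececb': from fail(9)=7 chase 'b': 7→0 ⇒ 1;  out=∅∪out(1)=∅
  fail(11) 'ececbd': from fail(10)=1 chase 'd': 1→0 ⇒ 0;  out={1}∪out(0)={1}

Text stream:
[0] read 'e'  n0⇒n6
[1] read 'c'  n6⇒n7
[2] read 'e'  n7⇒n8
[3] read 'c'  n8⇒n9
[4] read 'b'  n9⇒n10
[5] read 'd'  n10⇒n11  ** P1@[0:5]
[6] read 'b'  n11⇒n1 (via fail)
[7] read 'a'  n1⇒n0 (via fail)
[8] read 'b'  n0⇒n1
[9] read 'c'  n1⇒n2
[10] read 'c'  n2⇒n3
[11] read 'b'  n3⇒n4
[12] read 'd'  n4⇒n5  ** P0@[8:12]
[13] read 'd'  n5⇒n0 (via fail)
[14] read 'a'  n0⇒n0
[15] read 'e'  n0⇒n6
[16] read 'c'  n6⇒n7
[17] read 'e'  n7⇒n8
[18] read 'c'  n8⇒n9
[19] read 'b'  n9⇒n10
[20] read 'd'  n10⇒n11  ** P1@[15:20]
[21] read 'd'  n11⇒n0 (via fail)
[22] read 'b'  n0⇒n1
[23] read 'c'  n1⇒n2
[24] read 'c'  n2⇒n3
[25] read 'b'  n3⇒n4
[26] read 'd'  n4⇒n5  ** P0@[22:26]
[27] read 'c'  n5⇒n0 (via fail)
[28] read 'e'  n0⇒n6
[29] read 'c'  n6⇒n7
[30] read 'e'  n7⇒n8
[31] read 'c'  n8⇒n9
[32] read 'b'  n9⇒n10
[33] read 'd'  n10⇒n11  ** P1@[28:33]
[34] read 'd'  n11⇒n0 (via fail)
[35] read 'b'  n0⇒n1
[36] read 'c'  n1⇒n2
[37] read 'c'  n2⇒n3
[38] read 'b'  n3⇒n4
[39] read 'd'  n4⇒n5  ** P0@[35:39]
[40] read 'a'  n5⇒n0 (via fail)
[41] read 'e'  n0⇒n6
[42] read 'b'  n6⇒n1 (via fail)
[43] read 'b'  n1⇒n1 (via fail)
[44] read 'c'  n1⇒n2
[45] read 'c'  n2⇒n3
[46] read 'b'  n3⇒n4
[47] read 'd'  n4⇒n5  ** P0@[43:47]
[48] read 'c'  n5⇒n0 (via fail)
[49] read 'b'  n0⇒n1
[50] read 'd'  n1⇒n0 (via fail)
[51] read 'b'  n0⇒n1
[52] read 'c'  n1⇒n2
[53] read 'c'  n2⇒n3
[54] read 'b'  n3⇒n4
[55] read 'd'  n4⇒n5  ** P0@[51:55]
[56] read 'b'  n5⇒n1 (via fail)
[57] read 'c'  n1⇒n2
[58] read 'e'  n2⇒n6 (via fail)
[59] read 'c'  n6⇒n7
[60] read 'e'  n7⇒n8
[61] read 'c'  n8⇒n9
[62] read 'b'  n9⇒n10
[63] read 'd'  n10⇒n11  ** P1@[58:63]
[64] read 'a'  n11⇒n0 (via fail)
[65] read 'd'  n0⇒n0
[66] read 'b'  n0⇒n1
[67] read 'e'  n1⇒n6 (via fail)

Matches: [[5,1],[12,0],[20,1],[26,0],[33,1],[39,0],[47,0],[55,0],[63,1]]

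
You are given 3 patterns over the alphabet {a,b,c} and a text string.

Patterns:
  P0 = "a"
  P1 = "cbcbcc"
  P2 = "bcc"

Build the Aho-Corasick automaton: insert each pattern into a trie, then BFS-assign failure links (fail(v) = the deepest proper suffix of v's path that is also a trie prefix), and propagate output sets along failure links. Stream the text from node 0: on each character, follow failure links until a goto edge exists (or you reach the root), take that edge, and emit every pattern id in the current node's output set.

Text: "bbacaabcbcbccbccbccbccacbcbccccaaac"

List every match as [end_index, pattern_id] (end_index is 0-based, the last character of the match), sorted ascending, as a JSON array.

Build automaton:
Trie nodes:
  0='ε' goto a→1 b→8 c→2
  1='a' goto ·  ←P0
  2='c' goto b→3
  3='cb' goto c→4
  4='cbc' goto b→5
  5='cbcb' goto c→6
  6='cbcbc' goto c→7
  7='cbcbcc' goto ·  ←P1
  8='b' goto c→9
  9='bc' goto c→10
  10='bcc' goto ·  ←P2

BFS fail/out derivation:
  n1('a'): parent n0 fail=0; on 'a' 0 → fail=0;  out {0}∪∅={0}
  n2('c'): parent n0 fail=0; on 'c' 0 → fail=0;  out ∅∪∅=∅
  n8('b'): parent n0 fail=0; on 'b' 0 → fail=0;  out ∅∪∅=∅
  n3('cb'): parent n2 fail=0; on 'b' 0 → fail=8;  out ∅∪∅=∅
  n9('bc'): parent n8 fail=0; on 'c' 0 → fail=2;  out ∅∪∅=∅
  n4('cbc'): parent n3 fail=8; on 'c' 8 → fail=9;  out ∅∪∅=∅
  n10('bcc'): parent n9 fail=2; on 'c' 2→0 → fail=2;  out {2}∪∅={2}
  n5('cbcb'): parent n4 fail=9; on 'b' 9→2 → fail=3;  out ∅∪∅=∅
  n6('cbcbc'): parent n5 fail=3; on 'c' 3 → fail=4;  out ∅∪∅=∅
  n7('cbcbcc'): parent n6 fail=4; on 'c' 4→9 → fail=10;  out {1}∪{2}={1,2}

Run:
i=0 'b': node 0→8
i=1 'b': node 8→8 (via fail)
i=2 'a': node 8→1 (via fail)  emit P0@[2:2]
i=3 'c': node 1→2 (via fail)
i=4 'a': node 2→1 (via fail)  emit P0@[4:4]
i=5 'a': node 1→1 (via fail)  emit P0@[5:5]
i=6 'b': node 1→8 (via fail)
i=7 'c': node 8→9
i=8 'b': node 9→3 (via fail)
i=9 'c': node 3→4
i=10 'b': node 4→5
i=11 'c': node 5→6
i=12 'c': node 6→7  emit P1@[7:12],P2@[10:12]
i=13 'b': node 7→3 (via fail)
i=14 'c': node 3→4
i=15 'c': node 4→10 (via fail)  emit P2@[13:15]
i=16 'b': node 10→3 (via fail)
i=17 'c': node 3→4
i=18 'c': node 4→10 (via fail)  emit P2@[16:18]
i=19 'b': node 10→3 (via fail)
i=20 'c': node 3→4
i=21 'c': node 4→10 (via fail)  emit P2@[19:21]
i=22 'a': node 10→1 (via fail)  emit P0@[22:22]
i=23 'c': node 1→2 (via fail)
i=24 'b': node 2→3
i=25 'c': node 3→4
i=26 'b': node 4→5
i=27 'c': node 5→6
i=28 'c': node 6→7  emit P1@[23:28],P2@[26:28]
i=29 'c': node 7→2 (via fail)
i=30 'c': node 2→2 (via fail)
i=31 'a': node 2→1 (via fail)  emit P0@[31:31]
i=32 'a': node 1→1 (via fail)  emit P0@[32:32]
i=33 'a': node 1→1 (via fail)  emit P0@[33:33]
i=34 'c': node 1→2 (via fail)

All matches (sorted): [[2,0],[4,0],[5,0],[12,1],[12,2],[15,2],[18,2],[21,2],[22,0],[28,1],[28,2],[31,0],[32,0],[33,0]]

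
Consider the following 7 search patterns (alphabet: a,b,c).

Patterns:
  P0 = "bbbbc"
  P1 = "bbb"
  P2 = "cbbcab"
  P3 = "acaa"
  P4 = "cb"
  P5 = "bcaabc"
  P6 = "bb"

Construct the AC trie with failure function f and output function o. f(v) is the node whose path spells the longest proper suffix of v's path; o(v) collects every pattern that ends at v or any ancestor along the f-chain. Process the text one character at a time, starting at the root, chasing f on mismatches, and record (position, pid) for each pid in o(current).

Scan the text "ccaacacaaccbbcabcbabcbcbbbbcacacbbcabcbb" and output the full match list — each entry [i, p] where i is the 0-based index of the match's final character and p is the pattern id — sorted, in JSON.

Build:
Trie nodes:
  0='ε' goto a→12 b→1 c→6
  1='b' goto b→2 c→16
  2='bb' goto b→3  [P6 ends]
  3='bbb' goto b→4  [P1 ends]
  4='bbbb' goto c→5
  5='bbbbc' goto ·  [P0 ends]
  6='c' goto b→7
  7='cb' goto b→8  [P4 ends]
  8='cbb' goto c→9
  9='cbbc' goto a→10
  10='cbbca' goto b→11
  11='cbbcab' goto ·  [P2 ends]
  12='a' goto c→13
  13='ac' goto a→14
  14='aca' goto a→15
  15='acaa' goto ·  [P3 ends]
  16='bc' goto a→17
  17='bca' goto a→18
  18='bcaa' goto b→19
  19='bcaab' goto c→20
  20='bcaabc' goto ·  [P5 ends]

BFS fail/out derivation:
  fail(1) 'b': from fail(0)=0 chase 'b': 0 ⇒ 0;  out=∅∪out(0)=∅
  fail(6) 'c': from fail(0)=0 chase 'c': 0 ⇒ 0;  out=∅∪out(0)=∅
  fail(12) 'a': from fail(0)=0 chase 'a': 0 ⇒ 0;  out=∅∪out(0)=∅
  fail(2) 'bb': from fail(1)=0 chase 'b': 0 ⇒ 1;  out={6}∪out(1)={6}
  fail(7) 'cb': from fail(6)=0 chase 'b': 0 ⇒ 1;  out={4}∪out(1)={4}
  fail(13) 'ac': from fail(12)=0 chase 'c': 0 ⇒ 6;  out=∅∪out(6)=∅
  fail(16) 'bc': from fail(1)=0 chase 'c': 0 ⇒ 6;  out=∅∪out(6)=∅
  fail(3) 'bbb': from fail(2)=1 chase 'b': 1 ⇒ 2;  out={1}∪out(2)={1,6}
  fail(8) 'cbb': from fail(7)=1 chase 'b': 1 ⇒ 2;  out=∅∪out(2)={6}
  fail(14) 'aca': from fail(13)=6 chase 'a': 6→0 ⇒ 12;  out=∅∪out(12)=∅
  fail(17) 'bca': from fail(16)=6 chase 'a': 6→0 ⇒ 12;  out=∅∪out(12)=∅
  fail(4) 'bbbb': from fail(3)=2 chase 'b': 2 ⇒ 3;  out=∅∪out(3)={1,6}
  fail(9) 'cbbc': from fail(8)=2 chase 'c': 2→1 ⇒ 16;  out=∅∪out(16)=∅
  fail(15) 'acaa': from fail(14)=12 chase 'a': 12→0 ⇒ 12;  out={3}∪out(12)={3}
  fail(18) 'bcaa': from fail(17)=12 chase 'a': 12→0 ⇒ 12;  out=∅∪out(12)=∅
  fail(5) 'bbbbc': from fail(4)=3 chase 'c': 3→2→1 ⇒ 16;  out={0}∪out(16)={0}
  fail(10) 'cbbca': from fail(9)=16 chase 'a': 16 ⇒ 17;  out=∅∪out(17)=∅
  fail(19) 'bcaab': from fail(18)=12 chase 'b': 12→0 ⇒ 1;  out=∅∪out(1)=∅
  fail(11) 'cbbcab': from fail(10)=17 chase 'b': 17→12→0 ⇒ 1;  out={2}∪out(1)={2}
  fail(20) 'bcaabc': from fail(19)=1 chase 'c': 1 ⇒ 16;  out={5}∪out(16)={5}

Run:
i=0 'c': node 0→6
i=1 'c': node 6→6 ·f
i=2 'a': node 6→12 ·f
i=3 'a': node 12→12 ·f
i=4 'c': node 12→13
i=5 'a': node 13→14
i=6 'c': node 14→13 ·f
i=7 'a': node 13→14
i=8 'a': node 14→15  ** P3@[5:8]
i=9 'c': node 15→13 ·f
i=10 'c': node 13→6 ·f
i=11 'b': node 6→7  ** P4@[10:11]
i=12 'b': node 7→8  ** P6@[11:12]
i=13 'c': node 8→9
i=14 'a': node 9→10
i=15 'b': node 10→11  ** P2@[10:15]
i=16 'c': node 11→16 ·f
i=17 'b': node 16→7 ·f  ** P4@[16:17]
i=18 'a': node 7→12 ·f
i=19 'b': node 12→1 ·f
i=20 'c': node 1→16
i=21 'b': node 16→7 ·f  ** P4@[20:21]
i=22 'c': node 7→16 ·f
i=23 'b': node 16→7 ·f  ** P4@[22:23]
i=24 'b': node 7→8  ** P6@[23:24]
i=25 'b': node 8→3 ·f  ** P1@[23:25],P6@[24:25]
i=26 'b': node 3→4  ** P1@[24:26],P6@[25:26]
i=27 'c': node 4→5  ** P0@[23:27]
i=28 'a': node 5→17 ·f
i=29 'c': node 17→13 ·f
i=30 'a': node 13→14
i=31 'c': node 14→13 ·f
i=32 'b': node 13→7 ·f  ** P4@[31:32]
i=33 'b': node 7→8  ** P6@[32:33]
i=34 'c': node 8→9
i=35 'a': node 9→10
i=36 'b': node 10→11  ** P2@[31:36]
i=37 'c': node 11→16 ·f
i=38 'b': node 16→7 ·f  ** P4@[37:38]
i=39 'b': node 7→8  ** P6@[38:39]

Result: [[8,3],[11,4],[12,6],[15,2],[17,4],[21,4],[23,4],[24,6],[25,1],[25,6],[26,1],[26,6],[27,0],[32,4],[33,6],[36,2],[38,4],[39,6]]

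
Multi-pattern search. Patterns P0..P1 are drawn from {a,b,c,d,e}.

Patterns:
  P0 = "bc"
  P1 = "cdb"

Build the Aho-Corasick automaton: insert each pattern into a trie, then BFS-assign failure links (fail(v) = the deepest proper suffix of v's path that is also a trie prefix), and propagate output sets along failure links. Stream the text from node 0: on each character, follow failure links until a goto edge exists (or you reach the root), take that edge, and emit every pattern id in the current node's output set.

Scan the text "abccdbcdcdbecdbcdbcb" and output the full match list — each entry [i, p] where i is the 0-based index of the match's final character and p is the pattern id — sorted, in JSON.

Build automaton:
Trie (insert patterns):
  0='ε' goto b→1 c→3
  1='b' goto c→2
  2='bc' goto ·  ←P0
  3='c' goto d→4
  4='cd' goto b→5
  5='cdb' goto ·  ←P1

Failure links (BFS by depth):
  n1('b'): parent n0 fail=0; on 'b' 0 → fail=0;  out ∅∪∅=∅
  n3('c'): parent n0 fail=0; on 'c' 0 → fail=0;  out ∅∪∅=∅
  n2('bc'): parent n1 fail=0; on 'c' 0 → fail=3;  out {0}∪∅={0}
  n4('cd'): parent n3 fail=0; on 'd' 0 → fail=0;  out ∅∪∅=∅
  n5('cdb'): parent n4 fail=0; on 'b' 0 → fail=1;  out {1}∪∅={1}

Scan:
pos 0 'a': at 0
pos 1 'b': at 1
pos 2 'c': at 2  emit P0@[1:2]
pos 3 'c': at 3 ·f
pos 4 'd': at 4
pos 5 'b': at 5  emit P1@[3:5]
pos 6 'c': at 2 ·f  emit P0@[5:6]
pos 7 'd': at 4 ·f
pos 8 'c': at 3 ·f
pos 9 'd': at 4
pos 10 'b': at 5  emit P1@[8:10]
pos 11 'e': at 0 ·f
pos 12 'c': at 3
pos 13 'd': at 4
pos 14 'b': at 5  emit P1@[12:14]
pos 15 'c': at 2 ·f  emit P0@[14:15]
pos 16 'd': at 4 ·f
pos 17 'b': at 5  emit P1@[15:17]
pos 18 'c': at 2 ·f  emit P0@[17:18]
pos 19 'b': at 1 ·f

All matches (sorted): [[2,0],[5,1],[6,0],[10,1],[14,1],[15,0],[17,1],[18,0]]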